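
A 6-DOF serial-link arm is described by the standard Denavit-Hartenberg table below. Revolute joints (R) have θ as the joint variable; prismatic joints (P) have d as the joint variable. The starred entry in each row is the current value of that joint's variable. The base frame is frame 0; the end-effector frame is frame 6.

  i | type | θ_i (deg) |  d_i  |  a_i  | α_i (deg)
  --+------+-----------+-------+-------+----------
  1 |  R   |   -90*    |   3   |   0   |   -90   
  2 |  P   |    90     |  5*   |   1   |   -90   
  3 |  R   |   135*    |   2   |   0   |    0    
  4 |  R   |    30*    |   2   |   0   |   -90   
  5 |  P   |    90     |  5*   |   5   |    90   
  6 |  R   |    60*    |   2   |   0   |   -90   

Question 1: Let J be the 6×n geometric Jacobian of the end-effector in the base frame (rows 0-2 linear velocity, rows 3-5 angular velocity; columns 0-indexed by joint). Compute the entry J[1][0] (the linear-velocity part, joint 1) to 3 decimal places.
9.312

axis z_0 = ẑ; lever o_n−o_0 = (9.3120,-1.0000,5.2259)
cross product → J_v[:, 0] = (1.0000,9.3120,-0.0000)
J_ω[:, 0] = z_0
entry J[1][0] = 9.3120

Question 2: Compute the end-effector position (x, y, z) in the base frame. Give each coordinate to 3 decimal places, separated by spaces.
after link 1: o_1 = (0.0000, 0.0000, 3.0000)
after link 2: o_2 = (5.0000, 0.0000, 2.0000)
after link 3: o_3 = (5.0000, 2.0000, 2.0000)
after link 4: o_4 = (5.0000, 4.0000, 2.0000)
after link 5: o_5 = (9.8296, -1.0000, 3.2941)
after link 6: o_6 = (9.3120, -1.0000, 5.2259)

9.312 -1.000 5.226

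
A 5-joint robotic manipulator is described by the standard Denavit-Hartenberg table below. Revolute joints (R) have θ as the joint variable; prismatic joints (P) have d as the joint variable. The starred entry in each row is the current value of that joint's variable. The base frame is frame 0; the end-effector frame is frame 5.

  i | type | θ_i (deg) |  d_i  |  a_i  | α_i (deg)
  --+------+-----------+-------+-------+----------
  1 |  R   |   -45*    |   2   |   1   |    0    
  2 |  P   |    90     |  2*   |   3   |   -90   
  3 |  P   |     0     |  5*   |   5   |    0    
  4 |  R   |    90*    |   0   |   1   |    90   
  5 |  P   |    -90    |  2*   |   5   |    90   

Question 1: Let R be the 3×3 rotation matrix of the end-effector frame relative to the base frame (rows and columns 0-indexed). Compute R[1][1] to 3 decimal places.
End-effector y-axis (col 1 of R) = (0.7071,0.7071,0.0000)
R[1][1] = 0.7071

0.707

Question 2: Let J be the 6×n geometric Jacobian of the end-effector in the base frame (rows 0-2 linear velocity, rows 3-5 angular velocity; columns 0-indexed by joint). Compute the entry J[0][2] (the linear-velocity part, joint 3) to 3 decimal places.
prismatic axis z_2 = (-0.7071,0.7071,0.0000)
J_v[:, 2] = z_2; J_ω[:, 2] = (0,0,0)
entry J[0][2] = -0.7071

-0.707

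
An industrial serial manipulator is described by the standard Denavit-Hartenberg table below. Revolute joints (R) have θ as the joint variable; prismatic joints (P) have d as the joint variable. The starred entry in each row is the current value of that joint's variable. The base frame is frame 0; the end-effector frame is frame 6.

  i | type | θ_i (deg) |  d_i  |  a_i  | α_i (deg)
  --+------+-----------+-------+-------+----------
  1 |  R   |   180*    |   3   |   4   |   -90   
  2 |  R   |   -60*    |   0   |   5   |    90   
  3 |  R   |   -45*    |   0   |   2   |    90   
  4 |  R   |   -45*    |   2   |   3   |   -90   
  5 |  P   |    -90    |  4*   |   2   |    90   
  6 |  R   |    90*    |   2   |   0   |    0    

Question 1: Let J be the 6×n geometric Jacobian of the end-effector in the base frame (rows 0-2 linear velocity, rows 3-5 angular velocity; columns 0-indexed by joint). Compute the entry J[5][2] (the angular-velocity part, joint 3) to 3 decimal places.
axis z_2 = (0.8660,-0.0000,0.5000); lever o_n−o_2 = (1.2942,6.7426,2.0010)
cross product → J_v[:, 2] = (-3.3713,-1.0858,5.8393)
J_ω[:, 2] = z_2
entry J[5][2] = 0.5000

0.500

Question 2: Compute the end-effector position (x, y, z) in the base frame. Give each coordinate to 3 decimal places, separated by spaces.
after link 1: o_1 = (-4.0000, 0.0000, 3.0000)
after link 2: o_2 = (-6.5000, 0.0000, 7.3301)
after link 3: o_3 = (-7.2071, 1.4142, 8.5549)
after link 4: o_4 = (-9.0871, 4.3284, 7.5685)
after link 5: o_5 = (-6.9305, 7.7426, 9.4900)
after link 6: o_6 = (-5.2058, 6.7426, 9.3311)

-5.206 6.743 9.331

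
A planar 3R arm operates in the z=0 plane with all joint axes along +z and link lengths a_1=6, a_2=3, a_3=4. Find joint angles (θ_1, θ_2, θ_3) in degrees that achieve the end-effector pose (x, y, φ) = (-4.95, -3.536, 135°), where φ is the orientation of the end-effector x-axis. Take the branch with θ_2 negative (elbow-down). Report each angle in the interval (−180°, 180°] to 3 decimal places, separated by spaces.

-81.873 -89.989 -53.138

wrist centre = target − a_3·(cos φ, sin φ) = (-2.1216, -6.3644)
cos θ_2 = (45.0070−6²−3²)/(2·6·3) = 0.0002; θ_2 = -89.9889° (elbow-down)
β = atan2(-6.3644,-2.1216) = -108.4357°; ψ = atan2(-3.0000,6.0006) = -26.5628°
θ_1 = β − ψ = -81.8729°
θ_3 = φ − θ_1 − θ_2 = -53.1382° (wrapped to (-180°,180°])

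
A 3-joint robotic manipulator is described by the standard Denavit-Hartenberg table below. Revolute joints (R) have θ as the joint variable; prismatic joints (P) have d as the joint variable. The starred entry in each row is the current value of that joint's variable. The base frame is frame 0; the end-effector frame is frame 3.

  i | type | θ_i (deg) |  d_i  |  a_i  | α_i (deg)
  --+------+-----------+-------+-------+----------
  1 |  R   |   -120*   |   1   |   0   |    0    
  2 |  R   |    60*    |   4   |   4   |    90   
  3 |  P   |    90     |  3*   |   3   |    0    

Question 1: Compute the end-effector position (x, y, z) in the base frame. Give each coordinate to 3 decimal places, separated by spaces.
after link 1: o_1 = (0.0000, 0.0000, 1.0000)
after link 2: o_2 = (2.0000, -3.4641, 5.0000)
after link 3: o_3 = (-0.5981, -4.9641, 8.0000)

-0.598 -4.964 8.000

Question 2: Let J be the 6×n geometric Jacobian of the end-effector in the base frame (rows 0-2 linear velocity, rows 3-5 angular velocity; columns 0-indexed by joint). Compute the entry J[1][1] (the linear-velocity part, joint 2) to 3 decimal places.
axis z_1 = (0.0000,0.0000,1.0000); lever o_n−o_1 = (-0.5981,-4.9641,7.0000)
cross product → J_v[:, 1] = (4.9641,-0.5981,0.0000)
J_ω[:, 1] = z_1
entry J[1][1] = -0.5981

-0.598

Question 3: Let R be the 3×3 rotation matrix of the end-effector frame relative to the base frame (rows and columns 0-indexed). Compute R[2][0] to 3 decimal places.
End-effector x-axis (col 0 of R) = (0.0000,-0.0000,1.0000)
R[2][0] = 1.0000

1.000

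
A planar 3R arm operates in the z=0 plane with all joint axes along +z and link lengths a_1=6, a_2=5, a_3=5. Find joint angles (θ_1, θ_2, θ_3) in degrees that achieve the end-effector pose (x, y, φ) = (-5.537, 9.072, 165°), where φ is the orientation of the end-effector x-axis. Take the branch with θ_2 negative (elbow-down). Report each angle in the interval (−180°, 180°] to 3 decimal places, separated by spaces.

wrist centre = target − a_3·(cos φ, sin φ) = (-0.7074, 7.7779)
cos θ_2 = (60.9962−6²−5²)/(2·6·5) = -0.0001; θ_2 = -90.0037° (elbow-down)
β = atan2(7.7779,-0.7074) = 95.1965°; ψ = atan2(-5.0000,5.9997) = -39.8071°
θ_1 = β − ψ = 135.0036°
θ_3 = φ − θ_1 − θ_2 = 120.0000° (wrapped to (-180°,180°])

135.004 -90.004 120.000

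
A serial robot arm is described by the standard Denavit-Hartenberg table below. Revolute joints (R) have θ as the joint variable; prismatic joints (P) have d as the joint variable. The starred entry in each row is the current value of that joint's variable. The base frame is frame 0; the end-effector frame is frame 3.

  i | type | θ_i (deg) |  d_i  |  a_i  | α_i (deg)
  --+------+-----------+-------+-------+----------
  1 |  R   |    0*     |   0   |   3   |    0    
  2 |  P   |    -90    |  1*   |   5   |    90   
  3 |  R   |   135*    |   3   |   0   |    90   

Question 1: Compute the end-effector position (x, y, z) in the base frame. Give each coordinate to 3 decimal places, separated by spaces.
after link 1: o_1 = (3.0000, 0.0000, 0.0000)
after link 2: o_2 = (3.0000, -5.0000, 1.0000)
after link 3: o_3 = (0.0000, -5.0000, 1.0000)

0.000 -5.000 1.000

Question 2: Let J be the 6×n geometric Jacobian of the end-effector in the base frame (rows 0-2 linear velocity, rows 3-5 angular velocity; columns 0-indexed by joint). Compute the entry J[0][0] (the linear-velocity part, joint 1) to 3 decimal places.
5.000

axis z_0 = ẑ; lever o_n−o_0 = (0.0000,-5.0000,1.0000)
cross product → J_v[:, 0] = (5.0000,0.0000,-0.0000)
J_ω[:, 0] = z_0
entry J[0][0] = 5.0000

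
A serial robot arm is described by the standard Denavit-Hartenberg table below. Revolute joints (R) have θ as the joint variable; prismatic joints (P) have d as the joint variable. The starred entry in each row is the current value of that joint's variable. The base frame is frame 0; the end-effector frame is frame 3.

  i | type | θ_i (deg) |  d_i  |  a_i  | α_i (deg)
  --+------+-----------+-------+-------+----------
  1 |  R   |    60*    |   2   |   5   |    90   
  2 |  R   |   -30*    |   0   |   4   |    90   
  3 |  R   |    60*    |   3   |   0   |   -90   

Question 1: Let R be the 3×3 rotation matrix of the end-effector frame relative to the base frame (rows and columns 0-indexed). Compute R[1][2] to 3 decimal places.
End-effector z-axis (col 2 of R) = (0.0580,-0.8995,0.4330)
R[1][2] = -0.8995

-0.900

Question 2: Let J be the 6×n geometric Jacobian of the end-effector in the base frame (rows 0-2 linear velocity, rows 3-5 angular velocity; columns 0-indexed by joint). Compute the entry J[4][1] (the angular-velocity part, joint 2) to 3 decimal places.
-0.500

axis z_1 = (0.8660,-0.5000,0.0000); lever o_n−o_1 = (0.9821,1.7010,-4.5981)
cross product → J_v[:, 1] = (2.2990,3.9821,1.9641)
J_ω[:, 1] = z_1
entry J[4][1] = -0.5000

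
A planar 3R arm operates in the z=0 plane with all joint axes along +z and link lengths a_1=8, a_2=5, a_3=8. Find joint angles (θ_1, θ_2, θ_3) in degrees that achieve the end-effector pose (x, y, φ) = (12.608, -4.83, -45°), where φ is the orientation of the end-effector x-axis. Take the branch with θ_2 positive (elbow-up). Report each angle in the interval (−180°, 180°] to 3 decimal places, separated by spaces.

wrist centre = target − a_3·(cos φ, sin φ) = (6.9511, 0.8269)
cos θ_2 = (49.0021−8²−5²)/(2·8·5) = -0.5000; θ_2 = 119.9983° (elbow-up)
β = atan2(0.8269,6.9511) = 6.7836°; ψ = atan2(4.3302,5.5001) = 38.2130°
θ_1 = β − ψ = -31.4294°
θ_3 = φ − θ_1 − θ_2 = -133.5688° (wrapped to (-180°,180°])

-31.429 119.998 -133.569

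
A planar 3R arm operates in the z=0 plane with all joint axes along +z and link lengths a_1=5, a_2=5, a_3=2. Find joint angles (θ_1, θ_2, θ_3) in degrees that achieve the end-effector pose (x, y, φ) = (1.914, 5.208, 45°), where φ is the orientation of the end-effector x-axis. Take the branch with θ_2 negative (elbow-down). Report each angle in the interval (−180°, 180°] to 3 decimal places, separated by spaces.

wrist centre = target − a_3·(cos φ, sin φ) = (0.4998, 3.7938)
cos θ_2 = (14.6426−5²−5²)/(2·5·5) = -0.7071; θ_2 = -135.0033° (elbow-down)
β = atan2(3.7938,0.4998) = 82.4952°; ψ = atan2(-3.5353,1.4643) = -67.5017°
θ_1 = β − ψ = 149.9968°
θ_3 = φ − θ_1 − θ_2 = 30.0065° (wrapped to (-180°,180°])

149.997 -135.003 30.006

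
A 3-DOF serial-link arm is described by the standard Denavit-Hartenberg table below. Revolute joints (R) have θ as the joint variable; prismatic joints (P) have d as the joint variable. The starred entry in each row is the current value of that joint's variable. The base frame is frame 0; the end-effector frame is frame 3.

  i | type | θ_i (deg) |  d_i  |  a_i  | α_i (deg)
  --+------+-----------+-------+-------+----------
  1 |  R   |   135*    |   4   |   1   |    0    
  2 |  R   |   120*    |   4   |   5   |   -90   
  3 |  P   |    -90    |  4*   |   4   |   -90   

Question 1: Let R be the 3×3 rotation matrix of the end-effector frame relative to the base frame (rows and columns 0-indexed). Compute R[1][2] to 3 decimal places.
-0.966

End-effector z-axis (col 2 of R) = (-0.2588,-0.9659,-0.0000)
R[1][2] = -0.9659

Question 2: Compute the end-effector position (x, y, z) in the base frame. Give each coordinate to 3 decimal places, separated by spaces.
1.863 -5.158 12.000

after link 1: o_1 = (-0.7071, 0.7071, 4.0000)
after link 2: o_2 = (-2.0012, -4.1225, 8.0000)
after link 3: o_3 = (1.8625, -5.1578, 12.0000)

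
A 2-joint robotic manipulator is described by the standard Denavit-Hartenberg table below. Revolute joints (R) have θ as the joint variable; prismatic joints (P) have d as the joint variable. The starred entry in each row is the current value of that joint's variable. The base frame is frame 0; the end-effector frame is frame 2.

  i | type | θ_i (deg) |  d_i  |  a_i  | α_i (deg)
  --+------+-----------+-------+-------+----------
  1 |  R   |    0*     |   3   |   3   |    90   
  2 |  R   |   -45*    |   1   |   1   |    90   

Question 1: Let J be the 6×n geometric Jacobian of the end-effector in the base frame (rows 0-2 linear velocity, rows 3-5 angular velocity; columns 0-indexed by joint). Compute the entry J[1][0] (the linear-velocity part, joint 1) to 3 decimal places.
axis z_0 = ẑ; lever o_n−o_0 = (3.7071,-1.0000,2.2929)
cross product → J_v[:, 0] = (1.0000,3.7071,-0.0000)
J_ω[:, 0] = z_0
entry J[1][0] = 3.7071

3.707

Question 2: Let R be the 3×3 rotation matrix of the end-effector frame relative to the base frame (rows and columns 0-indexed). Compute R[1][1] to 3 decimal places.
-1.000

End-effector y-axis (col 1 of R) = (0.0000,-1.0000,0.0000)
R[1][1] = -1.0000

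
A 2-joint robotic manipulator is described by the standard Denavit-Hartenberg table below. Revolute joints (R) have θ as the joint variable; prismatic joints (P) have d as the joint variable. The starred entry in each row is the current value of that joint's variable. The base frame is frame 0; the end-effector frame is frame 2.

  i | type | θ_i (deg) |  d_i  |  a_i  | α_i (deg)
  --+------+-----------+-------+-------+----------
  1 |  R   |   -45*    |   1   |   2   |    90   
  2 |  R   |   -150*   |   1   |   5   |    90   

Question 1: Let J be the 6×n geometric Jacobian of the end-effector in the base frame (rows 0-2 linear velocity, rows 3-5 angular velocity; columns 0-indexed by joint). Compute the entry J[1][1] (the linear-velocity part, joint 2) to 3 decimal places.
-1.768

axis z_1 = (-0.7071,-0.7071,0.0000); lever o_n−o_1 = (-3.7690,2.3548,-2.5000)
cross product → J_v[:, 1] = (1.7678,-1.7678,-4.3301)
J_ω[:, 1] = z_1
entry J[1][1] = -1.7678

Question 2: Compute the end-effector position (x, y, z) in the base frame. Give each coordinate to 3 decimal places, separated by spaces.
-2.355 0.941 -1.500

after link 1: o_1 = (1.4142, -1.4142, 1.0000)
after link 2: o_2 = (-2.3548, 0.9405, -1.5000)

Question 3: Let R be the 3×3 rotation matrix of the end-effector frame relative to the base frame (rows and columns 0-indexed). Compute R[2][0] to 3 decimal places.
End-effector x-axis (col 0 of R) = (-0.6124,0.6124,-0.5000)
R[2][0] = -0.5000

-0.500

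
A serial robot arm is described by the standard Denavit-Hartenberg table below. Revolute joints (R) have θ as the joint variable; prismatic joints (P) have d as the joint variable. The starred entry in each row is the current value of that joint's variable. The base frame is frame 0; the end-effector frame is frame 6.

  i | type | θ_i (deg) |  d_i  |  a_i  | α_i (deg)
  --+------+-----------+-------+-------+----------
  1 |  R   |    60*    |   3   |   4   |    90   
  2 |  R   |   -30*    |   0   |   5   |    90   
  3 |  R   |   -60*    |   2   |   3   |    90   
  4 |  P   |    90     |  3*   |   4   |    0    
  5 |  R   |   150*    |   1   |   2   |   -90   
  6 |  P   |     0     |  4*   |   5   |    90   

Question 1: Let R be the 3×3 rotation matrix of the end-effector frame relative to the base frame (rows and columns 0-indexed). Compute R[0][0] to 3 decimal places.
0.483

End-effector x-axis (col 0 of R) = (0.4833,-0.0290,0.8750)
R[0][0] = 0.4833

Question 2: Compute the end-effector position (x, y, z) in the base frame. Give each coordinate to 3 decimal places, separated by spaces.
-0.133 8.904 3.277

after link 1: o_1 = (2.0000, 3.4641, 3.0000)
after link 2: o_2 = (4.1651, 7.2141, 0.5000)
after link 3: o_3 = (2.0646, 8.7721, -1.9821)
after link 4: o_4 = (-1.3595, 5.8415, -4.1471)
after link 5: o_5 = (-1.2010, 5.3840, -1.9641)
after link 6: o_6 = (-0.1328, 8.9040, 3.2769)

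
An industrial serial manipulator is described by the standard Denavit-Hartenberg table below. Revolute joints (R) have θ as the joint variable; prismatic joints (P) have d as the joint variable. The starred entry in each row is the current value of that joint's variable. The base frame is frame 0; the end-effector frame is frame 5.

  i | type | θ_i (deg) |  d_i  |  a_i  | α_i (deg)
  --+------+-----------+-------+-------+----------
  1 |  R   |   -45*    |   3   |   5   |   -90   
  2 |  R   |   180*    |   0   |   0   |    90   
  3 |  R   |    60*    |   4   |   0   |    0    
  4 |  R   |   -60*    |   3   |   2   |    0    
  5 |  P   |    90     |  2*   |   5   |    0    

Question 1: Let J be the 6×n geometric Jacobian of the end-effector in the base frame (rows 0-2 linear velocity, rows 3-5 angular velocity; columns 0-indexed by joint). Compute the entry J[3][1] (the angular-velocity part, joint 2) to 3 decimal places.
0.707

axis z_1 = (0.7071,0.7071,0.0000); lever o_n−o_1 = (2.1213,4.9497,-9.0000)
cross product → J_v[:, 1] = (-6.3640,6.3640,2.0000)
J_ω[:, 1] = z_1
entry J[3][1] = 0.7071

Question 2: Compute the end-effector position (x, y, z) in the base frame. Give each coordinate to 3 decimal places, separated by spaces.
5.657 1.414 -6.000

after link 1: o_1 = (3.5355, -3.5355, 3.0000)
after link 2: o_2 = (3.5355, -3.5355, 3.0000)
after link 3: o_3 = (3.5355, -3.5355, -1.0000)
after link 4: o_4 = (2.1213, -2.1213, -4.0000)
after link 5: o_5 = (5.6569, 1.4142, -6.0000)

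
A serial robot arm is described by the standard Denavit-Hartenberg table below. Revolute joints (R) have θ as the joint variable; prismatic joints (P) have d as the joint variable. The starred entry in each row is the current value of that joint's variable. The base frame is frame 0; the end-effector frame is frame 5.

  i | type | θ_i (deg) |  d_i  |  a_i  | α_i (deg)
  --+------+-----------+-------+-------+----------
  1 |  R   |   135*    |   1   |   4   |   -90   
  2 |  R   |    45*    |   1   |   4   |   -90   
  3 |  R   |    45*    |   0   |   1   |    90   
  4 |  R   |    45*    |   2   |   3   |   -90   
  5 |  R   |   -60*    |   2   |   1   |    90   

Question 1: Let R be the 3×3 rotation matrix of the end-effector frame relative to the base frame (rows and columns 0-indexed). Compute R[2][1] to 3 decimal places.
-0.146

End-effector y-axis (col 1 of R) = (0.2500,-0.9571,-0.1464)
R[2][1] = -0.1464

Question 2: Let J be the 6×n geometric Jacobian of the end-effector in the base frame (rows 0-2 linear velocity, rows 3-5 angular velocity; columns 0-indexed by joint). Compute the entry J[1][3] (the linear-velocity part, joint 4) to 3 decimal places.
-3.850

axis z_3 = (-0.8536,-0.1464,-0.5000); lever o_n−o_3 = (-0.3464,-1.4589,-4.7133)
cross product → J_v[:, 3] = (-0.0392,-3.8499,1.1945)
J_ω[:, 3] = z_3
entry J[1][3] = -3.8499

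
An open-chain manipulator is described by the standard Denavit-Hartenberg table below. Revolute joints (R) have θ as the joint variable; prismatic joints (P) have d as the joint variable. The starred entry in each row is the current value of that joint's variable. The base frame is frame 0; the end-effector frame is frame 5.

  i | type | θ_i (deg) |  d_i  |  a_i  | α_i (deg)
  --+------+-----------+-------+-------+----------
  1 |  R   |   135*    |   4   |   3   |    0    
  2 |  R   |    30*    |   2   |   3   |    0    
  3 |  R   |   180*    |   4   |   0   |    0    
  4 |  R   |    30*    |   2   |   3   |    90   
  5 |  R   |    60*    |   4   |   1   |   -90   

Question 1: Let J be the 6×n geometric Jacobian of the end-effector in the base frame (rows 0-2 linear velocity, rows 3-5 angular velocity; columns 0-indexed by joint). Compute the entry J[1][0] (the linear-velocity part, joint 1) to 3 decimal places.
axis z_0 = ẑ; lever o_n−o_0 = (-0.6031,-0.0601,12.8660)
cross product → J_v[:, 0] = (0.0601,-0.6031,0.0000)
J_ω[:, 0] = z_0
entry J[1][0] = -0.6031

-0.603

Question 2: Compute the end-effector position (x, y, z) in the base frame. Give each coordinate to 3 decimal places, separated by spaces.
after link 1: o_1 = (-2.1213, 2.1213, 4.0000)
after link 2: o_2 = (-5.0191, 2.8978, 6.0000)
after link 3: o_3 = (-5.0191, 2.8978, 10.0000)
after link 4: o_4 = (-2.1213, 3.6742, 12.0000)
after link 5: o_5 = (-0.6031, -0.0601, 12.8660)

-0.603 -0.060 12.866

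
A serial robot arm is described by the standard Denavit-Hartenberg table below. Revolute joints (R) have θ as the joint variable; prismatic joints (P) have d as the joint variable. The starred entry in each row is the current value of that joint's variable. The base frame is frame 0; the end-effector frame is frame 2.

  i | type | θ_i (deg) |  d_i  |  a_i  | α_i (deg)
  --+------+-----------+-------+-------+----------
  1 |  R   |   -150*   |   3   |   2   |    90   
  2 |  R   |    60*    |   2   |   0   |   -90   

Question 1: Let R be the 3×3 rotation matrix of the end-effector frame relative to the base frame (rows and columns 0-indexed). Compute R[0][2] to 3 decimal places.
0.750

End-effector z-axis (col 2 of R) = (0.7500,0.4330,0.5000)
R[0][2] = 0.7500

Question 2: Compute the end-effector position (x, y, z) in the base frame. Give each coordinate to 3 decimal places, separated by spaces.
after link 1: o_1 = (-1.7321, -1.0000, 3.0000)
after link 2: o_2 = (-2.7321, 0.7321, 3.0000)

-2.732 0.732 3.000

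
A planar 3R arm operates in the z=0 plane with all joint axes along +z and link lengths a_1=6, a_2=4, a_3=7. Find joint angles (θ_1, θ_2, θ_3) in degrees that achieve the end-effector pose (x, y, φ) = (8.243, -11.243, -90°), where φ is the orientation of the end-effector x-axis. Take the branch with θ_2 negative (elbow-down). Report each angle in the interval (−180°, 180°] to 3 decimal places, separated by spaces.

-9.478 -44.985 -35.537

wrist centre = target − a_3·(cos φ, sin φ) = (8.2430, -4.2430)
cos θ_2 = (85.9501−6²−4²)/(2·6·4) = 0.7073; θ_2 = -44.9849° (elbow-down)
β = atan2(-4.2430,8.2430) = -27.2367°; ψ = atan2(-2.8277,8.8292) = -17.7585°
θ_1 = β − ψ = -9.4782°
θ_3 = φ − θ_1 − θ_2 = -35.5369° (wrapped to (-180°,180°])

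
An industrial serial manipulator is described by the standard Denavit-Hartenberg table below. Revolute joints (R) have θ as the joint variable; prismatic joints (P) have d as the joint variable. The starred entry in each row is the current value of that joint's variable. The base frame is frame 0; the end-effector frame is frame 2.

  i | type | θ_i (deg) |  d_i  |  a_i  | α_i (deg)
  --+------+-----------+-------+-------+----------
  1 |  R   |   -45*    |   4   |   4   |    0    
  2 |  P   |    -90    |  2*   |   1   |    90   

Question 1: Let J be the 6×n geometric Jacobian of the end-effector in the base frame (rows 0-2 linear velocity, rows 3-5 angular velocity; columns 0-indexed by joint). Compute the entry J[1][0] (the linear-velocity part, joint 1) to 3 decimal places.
axis z_0 = ẑ; lever o_n−o_0 = (2.1213,-3.5355,6.0000)
cross product → J_v[:, 0] = (3.5355,2.1213,-0.0000)
J_ω[:, 0] = z_0
entry J[1][0] = 2.1213

2.121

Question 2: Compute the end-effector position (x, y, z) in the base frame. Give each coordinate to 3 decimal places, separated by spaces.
2.121 -3.536 6.000

after link 1: o_1 = (2.8284, -2.8284, 4.0000)
after link 2: o_2 = (2.1213, -3.5355, 6.0000)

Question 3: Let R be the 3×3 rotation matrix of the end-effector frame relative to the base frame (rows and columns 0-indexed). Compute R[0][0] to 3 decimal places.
End-effector x-axis (col 0 of R) = (-0.7071,-0.7071,0.0000)
R[0][0] = -0.7071

-0.707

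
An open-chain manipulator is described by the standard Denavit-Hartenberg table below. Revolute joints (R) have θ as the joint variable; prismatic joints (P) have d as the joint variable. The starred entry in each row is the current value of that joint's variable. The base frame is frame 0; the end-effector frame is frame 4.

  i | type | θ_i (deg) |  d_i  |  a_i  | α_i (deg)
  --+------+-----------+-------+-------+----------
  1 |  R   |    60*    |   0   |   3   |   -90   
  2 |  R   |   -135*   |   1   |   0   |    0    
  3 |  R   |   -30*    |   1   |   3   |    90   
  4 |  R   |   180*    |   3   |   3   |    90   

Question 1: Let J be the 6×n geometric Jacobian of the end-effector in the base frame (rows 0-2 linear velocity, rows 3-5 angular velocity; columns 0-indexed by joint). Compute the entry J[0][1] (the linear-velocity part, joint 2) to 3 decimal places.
axis z_1 = (-0.8660,0.5000,0.0000); lever o_n−o_1 = (-2.1203,0.3276,-2.8978)
cross product → J_v[:, 1] = (-1.4489,-2.5095,0.7765)
J_ω[:, 1] = z_1
entry J[0][1] = -1.4489

-1.449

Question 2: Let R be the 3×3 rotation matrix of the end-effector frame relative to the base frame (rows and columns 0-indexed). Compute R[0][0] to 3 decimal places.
End-effector x-axis (col 0 of R) = (0.4830,0.8365,-0.2588)
R[0][0] = 0.4830

0.483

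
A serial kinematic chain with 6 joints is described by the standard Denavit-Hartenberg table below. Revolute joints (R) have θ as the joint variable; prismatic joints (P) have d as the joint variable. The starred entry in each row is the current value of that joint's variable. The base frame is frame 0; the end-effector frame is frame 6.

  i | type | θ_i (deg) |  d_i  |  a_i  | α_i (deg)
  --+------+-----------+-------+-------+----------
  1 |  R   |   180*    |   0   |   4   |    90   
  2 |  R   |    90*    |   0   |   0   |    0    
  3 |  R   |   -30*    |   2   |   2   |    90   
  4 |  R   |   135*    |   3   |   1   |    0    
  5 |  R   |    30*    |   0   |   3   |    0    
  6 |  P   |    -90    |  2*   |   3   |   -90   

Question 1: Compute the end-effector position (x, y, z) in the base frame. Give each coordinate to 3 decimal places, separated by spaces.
-7.916 6.381 -3.217

after link 1: o_1 = (-4.0000, 0.0000, 0.0000)
after link 2: o_2 = (-4.0000, 0.0000, 0.0000)
after link 3: o_3 = (-5.0000, 2.0000, 1.7321)
after link 4: o_4 = (-7.2445, 2.7071, -0.3803)
after link 5: o_5 = (-5.7956, 3.4836, -2.8899)
after link 6: o_6 = (-7.9159, 6.3813, -3.2174)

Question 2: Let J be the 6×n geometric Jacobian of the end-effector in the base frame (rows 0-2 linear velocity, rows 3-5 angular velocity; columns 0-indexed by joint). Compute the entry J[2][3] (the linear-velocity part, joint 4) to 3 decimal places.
axis z_3 = (-0.8660,0.0000,-0.5000); lever o_n−o_3 = (-2.9159,4.3813,-4.9495)
cross product → J_v[:, 3] = (2.1907,-2.8284,-3.7944)
J_ω[:, 3] = z_3
entry J[2][3] = -3.7944

-3.794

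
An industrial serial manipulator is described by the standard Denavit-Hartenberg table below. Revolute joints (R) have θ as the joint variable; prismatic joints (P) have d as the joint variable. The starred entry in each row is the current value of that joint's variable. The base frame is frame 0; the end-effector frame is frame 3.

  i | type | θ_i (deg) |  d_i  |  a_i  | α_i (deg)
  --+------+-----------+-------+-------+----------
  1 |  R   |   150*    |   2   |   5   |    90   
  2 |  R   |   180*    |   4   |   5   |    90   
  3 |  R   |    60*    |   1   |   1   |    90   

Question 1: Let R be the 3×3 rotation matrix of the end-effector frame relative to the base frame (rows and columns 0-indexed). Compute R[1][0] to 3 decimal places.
End-effector x-axis (col 0 of R) = (0.8660,0.5000,0.0000)
R[1][0] = 0.5000

0.500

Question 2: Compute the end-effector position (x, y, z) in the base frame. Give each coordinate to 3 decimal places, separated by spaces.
2.866 3.964 3.000

after link 1: o_1 = (-4.3301, 2.5000, 2.0000)
after link 2: o_2 = (2.0000, 3.4641, 2.0000)
after link 3: o_3 = (2.8660, 3.9641, 3.0000)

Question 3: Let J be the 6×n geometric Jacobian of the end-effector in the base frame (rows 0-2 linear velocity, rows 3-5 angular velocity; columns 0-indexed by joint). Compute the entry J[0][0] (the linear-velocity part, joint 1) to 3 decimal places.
axis z_0 = ẑ; lever o_n−o_0 = (2.8660,3.9641,3.0000)
cross product → J_v[:, 0] = (-3.9641,2.8660,0.0000)
J_ω[:, 0] = z_0
entry J[0][0] = -3.9641

-3.964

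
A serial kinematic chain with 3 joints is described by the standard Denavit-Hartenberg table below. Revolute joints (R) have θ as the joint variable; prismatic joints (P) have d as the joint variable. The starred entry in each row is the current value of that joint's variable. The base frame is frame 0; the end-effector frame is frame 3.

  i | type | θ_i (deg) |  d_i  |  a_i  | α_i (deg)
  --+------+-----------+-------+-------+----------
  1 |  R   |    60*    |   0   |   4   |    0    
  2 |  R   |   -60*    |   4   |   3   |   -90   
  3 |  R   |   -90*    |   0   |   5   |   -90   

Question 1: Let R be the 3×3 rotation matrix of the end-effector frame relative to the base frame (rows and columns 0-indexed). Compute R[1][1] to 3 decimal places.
-1.000

End-effector y-axis (col 1 of R) = (0.0000,-1.0000,-0.0000)
R[1][1] = -1.0000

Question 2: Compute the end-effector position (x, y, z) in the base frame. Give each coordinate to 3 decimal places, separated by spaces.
after link 1: o_1 = (2.0000, 3.4641, 0.0000)
after link 2: o_2 = (5.0000, 3.4641, 4.0000)
after link 3: o_3 = (5.0000, 3.4641, 9.0000)

5.000 3.464 9.000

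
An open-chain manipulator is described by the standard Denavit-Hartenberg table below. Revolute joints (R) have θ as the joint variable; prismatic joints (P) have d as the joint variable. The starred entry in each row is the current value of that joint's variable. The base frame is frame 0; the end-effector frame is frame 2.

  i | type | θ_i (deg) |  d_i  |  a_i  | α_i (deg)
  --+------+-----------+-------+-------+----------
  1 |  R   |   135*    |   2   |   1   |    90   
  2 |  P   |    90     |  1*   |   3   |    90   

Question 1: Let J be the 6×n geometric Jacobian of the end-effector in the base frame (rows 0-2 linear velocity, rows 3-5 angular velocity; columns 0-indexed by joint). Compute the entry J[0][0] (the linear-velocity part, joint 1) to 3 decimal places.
-1.414

axis z_0 = ẑ; lever o_n−o_0 = (-0.0000,1.4142,5.0000)
cross product → J_v[:, 0] = (-1.4142,-0.0000,0.0000)
J_ω[:, 0] = z_0
entry J[0][0] = -1.4142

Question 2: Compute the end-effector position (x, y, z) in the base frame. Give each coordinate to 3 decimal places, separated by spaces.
-0.000 1.414 5.000

after link 1: o_1 = (-0.7071, 0.7071, 2.0000)
after link 2: o_2 = (-0.0000, 1.4142, 5.0000)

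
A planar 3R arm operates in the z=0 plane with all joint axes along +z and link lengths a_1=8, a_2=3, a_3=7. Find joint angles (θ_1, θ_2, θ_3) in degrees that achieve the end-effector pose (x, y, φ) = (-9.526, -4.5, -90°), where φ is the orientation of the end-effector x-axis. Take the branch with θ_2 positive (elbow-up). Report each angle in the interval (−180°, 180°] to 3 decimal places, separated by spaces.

wrist centre = target − a_3·(cos φ, sin φ) = (-9.5260, 2.5000)
cos θ_2 = (96.9947−8²−3²)/(2·8·3) = 0.4999; θ_2 = 60.0073° (elbow-up)
β = atan2(2.5000,-9.5260) = 165.2949°; ψ = atan2(2.5983,9.4997) = 15.2969°
θ_1 = β − ψ = 149.9980°
θ_3 = φ − θ_1 − θ_2 = 59.9947° (wrapped to (-180°,180°])

149.998 60.007 59.995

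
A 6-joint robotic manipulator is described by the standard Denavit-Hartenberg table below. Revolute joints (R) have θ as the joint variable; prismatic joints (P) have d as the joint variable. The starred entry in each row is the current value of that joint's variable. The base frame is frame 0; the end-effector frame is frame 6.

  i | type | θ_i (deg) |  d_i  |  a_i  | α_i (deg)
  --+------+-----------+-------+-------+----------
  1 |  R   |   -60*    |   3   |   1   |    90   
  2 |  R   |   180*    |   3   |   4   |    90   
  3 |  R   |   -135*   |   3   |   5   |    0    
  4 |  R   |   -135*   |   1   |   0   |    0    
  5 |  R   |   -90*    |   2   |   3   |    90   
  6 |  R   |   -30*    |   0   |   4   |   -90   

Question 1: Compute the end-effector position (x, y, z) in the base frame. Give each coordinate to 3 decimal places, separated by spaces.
after link 1: o_1 = (0.5000, -0.8660, 3.0000)
after link 2: o_2 = (-4.0981, 1.0981, 3.0000)
after link 3: o_3 = (0.7316, -0.1960, 6.0000)
after link 4: o_4 = (0.7316, -0.1960, 7.0000)
after link 5: o_5 = (-0.7684, 2.4021, 9.0000)
after link 6: o_6 = (-2.5005, 5.4021, 7.0000)

-2.500 5.402 7.000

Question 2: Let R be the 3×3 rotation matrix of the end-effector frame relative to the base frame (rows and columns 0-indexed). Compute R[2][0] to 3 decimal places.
End-effector x-axis (col 0 of R) = (-0.4330,0.7500,-0.5000)
R[2][0] = -0.5000

-0.500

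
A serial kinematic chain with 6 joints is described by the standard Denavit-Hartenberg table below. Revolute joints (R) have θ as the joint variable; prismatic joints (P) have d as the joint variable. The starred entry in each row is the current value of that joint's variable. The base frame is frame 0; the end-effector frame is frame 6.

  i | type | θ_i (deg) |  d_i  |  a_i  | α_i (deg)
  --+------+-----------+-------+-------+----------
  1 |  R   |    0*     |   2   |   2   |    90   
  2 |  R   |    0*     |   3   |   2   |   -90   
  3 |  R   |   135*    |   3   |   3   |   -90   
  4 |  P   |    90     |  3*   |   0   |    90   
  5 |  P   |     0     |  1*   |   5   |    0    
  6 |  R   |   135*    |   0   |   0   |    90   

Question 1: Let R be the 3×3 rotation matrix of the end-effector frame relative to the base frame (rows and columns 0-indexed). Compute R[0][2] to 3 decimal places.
-0.500

End-effector z-axis (col 2 of R) = (-0.5000,-0.5000,-0.7071)
R[0][2] = -0.5000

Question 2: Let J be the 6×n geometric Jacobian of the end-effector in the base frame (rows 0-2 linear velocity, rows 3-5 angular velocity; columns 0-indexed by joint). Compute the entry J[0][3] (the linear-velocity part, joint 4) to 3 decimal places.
-0.707

prismatic axis z_3 = (-0.7071,-0.7071,0.0000)
J_v[:, 3] = z_3; J_ω[:, 3] = (0,0,0)
entry J[0][3] = -0.7071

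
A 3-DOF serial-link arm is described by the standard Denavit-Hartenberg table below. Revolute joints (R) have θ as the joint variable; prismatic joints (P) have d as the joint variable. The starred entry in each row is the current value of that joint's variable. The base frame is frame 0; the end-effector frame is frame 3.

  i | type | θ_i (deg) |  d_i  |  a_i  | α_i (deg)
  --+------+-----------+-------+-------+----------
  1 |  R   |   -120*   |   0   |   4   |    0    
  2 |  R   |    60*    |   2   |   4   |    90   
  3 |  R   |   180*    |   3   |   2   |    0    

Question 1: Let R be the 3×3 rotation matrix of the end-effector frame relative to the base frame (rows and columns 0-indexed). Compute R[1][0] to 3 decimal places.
End-effector x-axis (col 0 of R) = (-0.5000,0.8660,0.0000)
R[1][0] = 0.8660

0.866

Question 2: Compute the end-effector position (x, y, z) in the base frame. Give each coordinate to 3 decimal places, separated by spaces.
-3.598 -6.696 2.000

after link 1: o_1 = (-2.0000, -3.4641, 0.0000)
after link 2: o_2 = (0.0000, -6.9282, 2.0000)
after link 3: o_3 = (-3.5981, -6.6962, 2.0000)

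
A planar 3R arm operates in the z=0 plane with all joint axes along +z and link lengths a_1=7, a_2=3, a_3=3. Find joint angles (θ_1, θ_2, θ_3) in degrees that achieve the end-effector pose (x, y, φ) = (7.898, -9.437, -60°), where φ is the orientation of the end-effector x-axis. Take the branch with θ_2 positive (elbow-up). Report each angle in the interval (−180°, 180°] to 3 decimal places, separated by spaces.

-59.997 44.987 -44.990

wrist centre = target − a_3·(cos φ, sin φ) = (6.3980, -6.8389)
cos θ_2 = (87.7053−7²−3²)/(2·7·3) = 0.7073; θ_2 = 44.9869° (elbow-up)
β = atan2(-6.8389,6.3980) = -46.9078°; ψ = atan2(2.1208,9.1218) = 13.0888°
θ_1 = β − ψ = -59.9966°
θ_3 = φ − θ_1 − θ_2 = -44.9902° (wrapped to (-180°,180°])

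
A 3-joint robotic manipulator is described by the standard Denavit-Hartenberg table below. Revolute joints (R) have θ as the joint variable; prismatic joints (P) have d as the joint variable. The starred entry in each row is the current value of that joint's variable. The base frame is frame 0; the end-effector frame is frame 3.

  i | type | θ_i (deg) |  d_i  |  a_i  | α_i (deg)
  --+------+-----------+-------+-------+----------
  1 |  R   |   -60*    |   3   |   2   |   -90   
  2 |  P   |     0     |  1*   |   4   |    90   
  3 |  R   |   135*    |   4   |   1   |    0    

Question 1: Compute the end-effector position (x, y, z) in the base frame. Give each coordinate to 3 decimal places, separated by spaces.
after link 1: o_1 = (1.0000, -1.7321, 3.0000)
after link 2: o_2 = (3.8660, -4.6962, 3.0000)
after link 3: o_3 = (4.1248, -3.7302, 7.0000)

4.125 -3.730 7.000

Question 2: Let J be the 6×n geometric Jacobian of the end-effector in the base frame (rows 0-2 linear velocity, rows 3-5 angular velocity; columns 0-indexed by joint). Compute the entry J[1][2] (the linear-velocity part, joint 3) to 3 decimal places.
axis z_2 = (0.0000,0.0000,1.0000); lever o_n−o_2 = (0.2588,0.9659,4.0000)
cross product → J_v[:, 2] = (-0.9659,0.2588,0.0000)
J_ω[:, 2] = z_2
entry J[1][2] = 0.2588

0.259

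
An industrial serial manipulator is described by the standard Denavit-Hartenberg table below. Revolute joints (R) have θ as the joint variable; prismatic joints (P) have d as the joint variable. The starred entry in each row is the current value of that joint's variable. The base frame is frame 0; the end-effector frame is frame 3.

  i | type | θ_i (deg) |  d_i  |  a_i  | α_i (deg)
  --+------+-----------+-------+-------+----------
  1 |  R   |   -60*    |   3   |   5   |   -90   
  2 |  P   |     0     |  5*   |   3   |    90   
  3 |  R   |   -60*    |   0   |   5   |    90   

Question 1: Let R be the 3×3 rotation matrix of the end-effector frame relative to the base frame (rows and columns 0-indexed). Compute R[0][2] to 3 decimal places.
End-effector z-axis (col 2 of R) = (-0.8660,0.5000,0.0000)
R[0][2] = -0.8660

-0.866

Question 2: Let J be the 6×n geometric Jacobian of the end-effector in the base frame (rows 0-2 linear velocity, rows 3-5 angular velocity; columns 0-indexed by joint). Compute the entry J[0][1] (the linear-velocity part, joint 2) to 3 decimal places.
0.866

prismatic axis z_1 = (0.8660,0.5000,0.0000)
J_v[:, 1] = z_1; J_ω[:, 1] = (0,0,0)
entry J[0][1] = 0.8660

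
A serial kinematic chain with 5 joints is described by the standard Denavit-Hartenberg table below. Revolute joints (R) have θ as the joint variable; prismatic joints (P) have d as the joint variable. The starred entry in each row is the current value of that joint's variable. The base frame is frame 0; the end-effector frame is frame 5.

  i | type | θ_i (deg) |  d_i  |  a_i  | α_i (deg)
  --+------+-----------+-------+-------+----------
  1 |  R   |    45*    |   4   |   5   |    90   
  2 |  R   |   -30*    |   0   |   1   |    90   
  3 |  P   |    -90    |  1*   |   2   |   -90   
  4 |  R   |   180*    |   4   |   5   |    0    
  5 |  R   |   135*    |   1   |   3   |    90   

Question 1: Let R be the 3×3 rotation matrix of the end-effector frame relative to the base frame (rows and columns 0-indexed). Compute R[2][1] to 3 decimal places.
End-effector y-axis (col 1 of R) = (0.6124,0.6124,-0.5000)
R[2][1] = -0.5000

-0.500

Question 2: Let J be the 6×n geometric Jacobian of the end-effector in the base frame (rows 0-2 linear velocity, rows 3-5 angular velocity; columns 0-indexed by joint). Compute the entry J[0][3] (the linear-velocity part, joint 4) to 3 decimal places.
axis z_3 = (0.6124,0.6124,-0.5000); lever o_n−o_3 = (4.3474,0.2763,-4.3371)
cross product → J_v[:, 3] = (-2.5178,0.4822,-2.4930)
J_ω[:, 3] = z_3
entry J[0][3] = -2.5178

-2.518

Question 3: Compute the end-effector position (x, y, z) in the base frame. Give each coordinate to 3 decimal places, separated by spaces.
after link 1: o_1 = (3.5355, 3.5355, 4.0000)
after link 2: o_2 = (4.1479, 4.1479, 3.5000)
after link 3: o_3 = (2.3801, 5.2086, 2.6340)
after link 4: o_4 = (8.3652, 4.1225, 0.6340)
after link 5: o_5 = (6.7275, 5.4849, -1.7031)

6.728 5.485 -1.703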